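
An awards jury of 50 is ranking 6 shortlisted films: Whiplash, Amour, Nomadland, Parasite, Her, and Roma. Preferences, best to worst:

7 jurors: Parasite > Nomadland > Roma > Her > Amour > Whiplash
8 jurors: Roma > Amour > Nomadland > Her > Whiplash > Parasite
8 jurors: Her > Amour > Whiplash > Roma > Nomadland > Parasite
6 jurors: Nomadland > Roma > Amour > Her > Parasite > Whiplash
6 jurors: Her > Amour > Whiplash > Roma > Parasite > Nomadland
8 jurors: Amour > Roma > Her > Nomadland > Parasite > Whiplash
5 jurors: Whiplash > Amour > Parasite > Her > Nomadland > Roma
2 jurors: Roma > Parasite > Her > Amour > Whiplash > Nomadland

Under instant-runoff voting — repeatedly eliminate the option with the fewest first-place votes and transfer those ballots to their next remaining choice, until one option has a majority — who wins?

Roma

Round 1: Whiplash 5, Amour 8, Nomadland 6, Parasite 7, Her 14, Roma 10. Eliminate Whiplash.
Round 2: Amour 13, Nomadland 6, Parasite 7, Her 14, Roma 10. Eliminate Nomadland.
Round 3: Amour 13, Parasite 7, Her 14, Roma 16. Eliminate Parasite.
Round 4: Amour 13, Her 14, Roma 23. Eliminate Amour.
Round 5: Her 19, Roma 31. Roma has a majority.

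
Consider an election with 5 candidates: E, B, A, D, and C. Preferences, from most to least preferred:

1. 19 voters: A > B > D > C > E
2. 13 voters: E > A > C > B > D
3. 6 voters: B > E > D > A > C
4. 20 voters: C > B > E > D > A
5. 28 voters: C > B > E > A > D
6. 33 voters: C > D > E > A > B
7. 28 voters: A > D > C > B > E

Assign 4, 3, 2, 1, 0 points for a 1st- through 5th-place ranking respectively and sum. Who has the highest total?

C

E: 19·0 + 13·4 + 6·3 + 20·2 + 28·2 + 33·2 + 28·0 = 232
B: 19·3 + 13·1 + 6·4 + 20·3 + 28·3 + 33·0 + 28·1 = 266
A: 19·4 + 13·3 + 6·1 + 20·0 + 28·1 + 33·1 + 28·4 = 294
D: 19·2 + 13·0 + 6·2 + 20·1 + 28·0 + 33·3 + 28·3 = 253
C: 19·1 + 13·2 + 6·0 + 20·4 + 28·4 + 33·4 + 28·2 = 425
C has the highest Borda score (425).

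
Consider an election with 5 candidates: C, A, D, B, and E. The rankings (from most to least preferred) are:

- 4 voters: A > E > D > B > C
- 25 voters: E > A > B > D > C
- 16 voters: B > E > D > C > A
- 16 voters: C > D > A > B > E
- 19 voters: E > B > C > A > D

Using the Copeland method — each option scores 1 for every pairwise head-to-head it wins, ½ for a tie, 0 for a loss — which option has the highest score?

C: beats A; loses to D, B, and E → score 1.
A: beats D and B; loses to C and E → score 2.
D: beats C; loses to A, B, and E → score 1.
B: beats C and D; loses to A and E → score 2.
E: beats C, A, D, and B → score 4.
E has the best pairwise record.

E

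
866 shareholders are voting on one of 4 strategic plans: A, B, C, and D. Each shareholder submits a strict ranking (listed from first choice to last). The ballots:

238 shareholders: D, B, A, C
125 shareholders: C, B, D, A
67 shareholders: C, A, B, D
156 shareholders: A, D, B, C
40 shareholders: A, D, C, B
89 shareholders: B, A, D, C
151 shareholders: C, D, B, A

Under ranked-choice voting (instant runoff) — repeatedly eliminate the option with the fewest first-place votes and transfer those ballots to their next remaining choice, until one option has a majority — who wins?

Round 1: A 196, B 89, C 343, D 238. Eliminate B.
Round 2: A 285, C 343, D 238. Eliminate D.
Round 3: A 523, C 343. A has a majority.

A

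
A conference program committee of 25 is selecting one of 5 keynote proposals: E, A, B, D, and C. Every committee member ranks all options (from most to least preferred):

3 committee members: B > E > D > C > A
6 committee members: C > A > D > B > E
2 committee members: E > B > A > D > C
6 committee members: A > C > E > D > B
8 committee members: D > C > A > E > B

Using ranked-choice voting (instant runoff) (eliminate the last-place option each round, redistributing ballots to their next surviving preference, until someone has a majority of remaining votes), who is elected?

Round 1: E 2, A 6, B 3, D 8, C 6. Eliminate E.
Round 2: A 6, B 5, D 8, C 6. Eliminate B.
Round 3: A 8, D 11, C 6. Eliminate C.
Round 4: A 14, D 11. A has a majority.

A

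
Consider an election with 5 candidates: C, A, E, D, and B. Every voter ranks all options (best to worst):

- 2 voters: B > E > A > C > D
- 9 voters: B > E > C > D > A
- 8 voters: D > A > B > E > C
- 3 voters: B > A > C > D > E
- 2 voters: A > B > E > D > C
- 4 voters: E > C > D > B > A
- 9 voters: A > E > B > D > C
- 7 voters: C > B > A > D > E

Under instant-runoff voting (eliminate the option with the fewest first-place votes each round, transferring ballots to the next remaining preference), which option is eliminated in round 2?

Round 1: C 7, A 11, E 4, D 8, B 14. Eliminate E.
Round 2: C 11, A 11, D 8, B 14. Eliminate D.

D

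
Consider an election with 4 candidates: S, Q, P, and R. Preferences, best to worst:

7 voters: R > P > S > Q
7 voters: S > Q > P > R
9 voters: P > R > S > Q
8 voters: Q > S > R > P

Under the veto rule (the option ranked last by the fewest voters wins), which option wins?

Last-place votes: S 0, Q 16, P 8, R 7.
S is ranked last by the fewest voters, so S wins.

S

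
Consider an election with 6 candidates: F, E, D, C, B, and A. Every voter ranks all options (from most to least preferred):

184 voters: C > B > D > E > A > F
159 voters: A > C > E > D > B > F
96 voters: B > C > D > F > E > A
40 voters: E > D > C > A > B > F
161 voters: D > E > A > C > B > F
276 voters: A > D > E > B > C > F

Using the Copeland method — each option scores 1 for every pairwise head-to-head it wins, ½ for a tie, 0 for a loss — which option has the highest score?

F: loses to E, D, C, B, and A → score 0.
E: beats F, C, B, and A; loses to D → score 4.
D: beats F, E, C, B, and A → score 5.
C: beats F and B; loses to E, D, and A → score 2.
B: beats F; loses to E, D, C, and A → score 1.
A: beats F, C, and B; loses to E and D → score 3.
D has the best pairwise record.

D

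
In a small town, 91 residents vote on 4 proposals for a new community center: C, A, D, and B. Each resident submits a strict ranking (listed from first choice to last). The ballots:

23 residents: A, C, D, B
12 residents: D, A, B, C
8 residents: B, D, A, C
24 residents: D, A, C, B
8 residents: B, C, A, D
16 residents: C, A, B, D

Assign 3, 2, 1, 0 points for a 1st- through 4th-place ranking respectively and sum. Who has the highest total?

C: 23·2 + 12·0 + 8·0 + 24·1 + 8·2 + 16·3 = 134
A: 23·3 + 12·2 + 8·1 + 24·2 + 8·1 + 16·2 = 189
D: 23·1 + 12·3 + 8·2 + 24·3 + 8·0 + 16·0 = 147
B: 23·0 + 12·1 + 8·3 + 24·0 + 8·3 + 16·1 = 76
A has the highest Borda score (189).

A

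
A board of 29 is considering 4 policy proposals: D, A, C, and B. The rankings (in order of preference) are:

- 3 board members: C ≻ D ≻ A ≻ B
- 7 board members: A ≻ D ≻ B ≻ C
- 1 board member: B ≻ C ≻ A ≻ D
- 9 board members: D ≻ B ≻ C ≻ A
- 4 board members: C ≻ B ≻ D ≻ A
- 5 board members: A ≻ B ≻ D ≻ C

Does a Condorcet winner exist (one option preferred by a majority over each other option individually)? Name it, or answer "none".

D

D vs A: 16–13 for D.
D vs C: 21–8 for D.
D vs B: 19–10 for D.
D beats every other option head-to-head.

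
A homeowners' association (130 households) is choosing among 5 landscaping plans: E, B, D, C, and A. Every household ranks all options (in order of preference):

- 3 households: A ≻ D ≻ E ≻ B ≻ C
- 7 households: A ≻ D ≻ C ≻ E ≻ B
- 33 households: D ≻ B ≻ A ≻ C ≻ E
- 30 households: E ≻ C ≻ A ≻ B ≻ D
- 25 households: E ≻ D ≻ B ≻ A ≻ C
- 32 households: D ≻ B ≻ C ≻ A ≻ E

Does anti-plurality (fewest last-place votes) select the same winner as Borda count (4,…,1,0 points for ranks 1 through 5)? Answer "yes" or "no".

no

Anti-plurality — last-place votes: E 65, B 7, D 30, C 28, A 0. Winner: A.
Borda — scores: E 233, B 278, D 365, C 201, A 223. Winner: D.
The two methods disagree.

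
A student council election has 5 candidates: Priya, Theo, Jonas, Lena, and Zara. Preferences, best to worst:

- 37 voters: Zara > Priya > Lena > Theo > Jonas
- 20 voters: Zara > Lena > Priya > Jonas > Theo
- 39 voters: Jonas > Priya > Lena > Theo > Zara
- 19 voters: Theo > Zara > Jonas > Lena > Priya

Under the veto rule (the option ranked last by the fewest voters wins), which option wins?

Last-place votes: Priya 19, Theo 20, Jonas 37, Lena 0, Zara 39.
Lena is ranked last by the fewest voters, so Lena wins.

Lena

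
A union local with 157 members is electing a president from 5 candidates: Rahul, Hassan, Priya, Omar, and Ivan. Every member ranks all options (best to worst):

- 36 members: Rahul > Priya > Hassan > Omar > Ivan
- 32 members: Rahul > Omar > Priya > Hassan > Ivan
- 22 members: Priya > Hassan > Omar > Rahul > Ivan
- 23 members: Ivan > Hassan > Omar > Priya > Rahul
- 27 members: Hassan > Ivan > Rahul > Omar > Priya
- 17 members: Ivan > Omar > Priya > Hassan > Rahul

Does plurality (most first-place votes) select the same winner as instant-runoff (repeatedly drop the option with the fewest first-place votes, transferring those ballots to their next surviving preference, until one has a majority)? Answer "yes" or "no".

Plurality — first-place votes: Rahul 68, Hassan 27, Priya 22, Omar 0, Ivan 40. Winner: Rahul.
Instant-runoff — R1 Rahul 68, Hassan 27, Priya 22, Omar 0, Ivan 40 (Omar out); R2 Rahul 68, Hassan 27, Priya 22, Ivan 40 (Priya out); R3 Rahul 68, Hassan 49, Ivan 40 (Ivan out); R4 Rahul 68, Hassan 89 (Hassan winner). Winner: Hassan.
The two methods disagree.

no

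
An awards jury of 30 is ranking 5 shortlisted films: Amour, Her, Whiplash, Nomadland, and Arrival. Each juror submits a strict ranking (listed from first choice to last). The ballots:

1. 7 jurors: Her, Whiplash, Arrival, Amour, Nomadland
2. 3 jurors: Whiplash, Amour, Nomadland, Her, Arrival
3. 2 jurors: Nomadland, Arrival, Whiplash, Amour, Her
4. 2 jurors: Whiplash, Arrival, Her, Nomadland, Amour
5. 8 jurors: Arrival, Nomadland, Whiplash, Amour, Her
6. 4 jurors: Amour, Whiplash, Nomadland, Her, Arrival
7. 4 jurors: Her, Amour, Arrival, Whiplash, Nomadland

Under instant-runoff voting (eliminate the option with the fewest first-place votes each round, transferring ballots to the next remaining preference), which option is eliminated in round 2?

Amour

Round 1: Amour 4, Her 11, Whiplash 5, Nomadland 2, Arrival 8. Eliminate Nomadland.
Round 2: Amour 4, Her 11, Whiplash 5, Arrival 10. Eliminate Amour.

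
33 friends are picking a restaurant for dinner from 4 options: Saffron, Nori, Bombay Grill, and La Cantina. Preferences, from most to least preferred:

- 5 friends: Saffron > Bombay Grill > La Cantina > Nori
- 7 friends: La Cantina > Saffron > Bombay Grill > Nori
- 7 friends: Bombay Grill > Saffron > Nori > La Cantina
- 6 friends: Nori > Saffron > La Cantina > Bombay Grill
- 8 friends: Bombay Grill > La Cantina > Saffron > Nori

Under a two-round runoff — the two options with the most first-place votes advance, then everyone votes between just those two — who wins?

Round 1 first-place votes: Saffron 5, Nori 6, Bombay Grill 15, La Cantina 7.
Bombay Grill and La Cantina advance.
Runoff: Bombay Grill is preferred to La Cantina by 20 voters; La Cantina by 13.
Bombay Grill wins the runoff.

Bombay Grill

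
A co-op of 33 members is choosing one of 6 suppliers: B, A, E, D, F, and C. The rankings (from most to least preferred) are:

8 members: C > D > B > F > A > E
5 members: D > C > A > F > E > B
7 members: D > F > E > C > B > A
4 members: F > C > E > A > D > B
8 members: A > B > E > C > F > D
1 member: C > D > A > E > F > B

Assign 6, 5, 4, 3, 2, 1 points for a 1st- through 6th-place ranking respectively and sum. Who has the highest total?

B: 8·4 + 5·1 + 7·2 + 4·1 + 8·5 + 1·1 = 96
A: 8·2 + 5·4 + 7·1 + 4·3 + 8·6 + 1·4 = 107
E: 8·1 + 5·2 + 7·4 + 4·4 + 8·4 + 1·3 = 97
D: 8·5 + 5·6 + 7·6 + 4·2 + 8·1 + 1·5 = 133
F: 8·3 + 5·3 + 7·5 + 4·6 + 8·2 + 1·2 = 116
C: 8·6 + 5·5 + 7·3 + 4·5 + 8·3 + 1·6 = 144
C has the highest Borda score (144).

C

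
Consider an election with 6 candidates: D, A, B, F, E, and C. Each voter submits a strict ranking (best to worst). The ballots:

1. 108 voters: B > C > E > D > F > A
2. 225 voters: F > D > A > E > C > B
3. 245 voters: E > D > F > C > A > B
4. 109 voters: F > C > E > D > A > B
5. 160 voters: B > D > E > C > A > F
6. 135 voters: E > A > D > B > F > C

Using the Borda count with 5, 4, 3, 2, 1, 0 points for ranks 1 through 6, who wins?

E

D: 108·2 + 225·4 + 245·4 + 109·2 + 160·4 + 135·3 = 3359
A: 108·0 + 225·3 + 245·1 + 109·1 + 160·1 + 135·4 = 1729
B: 108·5 + 225·0 + 245·0 + 109·0 + 160·5 + 135·2 = 1610
F: 108·1 + 225·5 + 245·3 + 109·5 + 160·0 + 135·1 = 2648
E: 108·3 + 225·2 + 245·5 + 109·3 + 160·3 + 135·5 = 3481
C: 108·4 + 225·1 + 245·2 + 109·4 + 160·2 + 135·0 = 1903
E has the highest Borda score (3481).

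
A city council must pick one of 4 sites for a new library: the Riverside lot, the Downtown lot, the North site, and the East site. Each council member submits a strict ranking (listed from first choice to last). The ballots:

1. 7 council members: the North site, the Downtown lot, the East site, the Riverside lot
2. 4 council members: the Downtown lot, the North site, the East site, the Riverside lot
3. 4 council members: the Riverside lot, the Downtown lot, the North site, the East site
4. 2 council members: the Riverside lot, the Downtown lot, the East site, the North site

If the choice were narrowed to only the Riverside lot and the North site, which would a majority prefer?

the North site

Voters preferring the Riverside lot to the North site: 6; preferring the North site to the Riverside lot: 11.
the North site wins the head-to-head.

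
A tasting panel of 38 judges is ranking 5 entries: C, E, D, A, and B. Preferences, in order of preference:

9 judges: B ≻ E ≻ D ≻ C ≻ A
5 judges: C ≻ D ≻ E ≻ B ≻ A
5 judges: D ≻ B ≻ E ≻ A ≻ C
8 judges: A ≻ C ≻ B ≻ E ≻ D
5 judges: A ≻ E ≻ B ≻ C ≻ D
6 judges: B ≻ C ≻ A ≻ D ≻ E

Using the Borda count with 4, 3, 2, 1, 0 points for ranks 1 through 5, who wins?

B

C: 9·1 + 5·4 + 5·0 + 8·3 + 5·1 + 6·3 = 76
E: 9·3 + 5·2 + 5·2 + 8·1 + 5·3 + 6·0 = 70
D: 9·2 + 5·3 + 5·4 + 8·0 + 5·0 + 6·1 = 59
A: 9·0 + 5·0 + 5·1 + 8·4 + 5·4 + 6·2 = 69
B: 9·4 + 5·1 + 5·3 + 8·2 + 5·2 + 6·4 = 106
B has the highest Borda score (106).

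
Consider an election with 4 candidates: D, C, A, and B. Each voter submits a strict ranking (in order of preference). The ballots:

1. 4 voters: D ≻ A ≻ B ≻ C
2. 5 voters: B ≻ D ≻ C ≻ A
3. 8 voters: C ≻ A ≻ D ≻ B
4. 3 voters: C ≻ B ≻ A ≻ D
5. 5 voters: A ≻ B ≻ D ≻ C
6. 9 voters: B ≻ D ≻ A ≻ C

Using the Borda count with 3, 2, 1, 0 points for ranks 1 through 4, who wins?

B

D: 4·3 + 5·2 + 8·1 + 3·0 + 5·1 + 9·2 = 53
C: 4·0 + 5·1 + 8·3 + 3·3 + 5·0 + 9·0 = 38
A: 4·2 + 5·0 + 8·2 + 3·1 + 5·3 + 9·1 = 51
B: 4·1 + 5·3 + 8·0 + 3·2 + 5·2 + 9·3 = 62
B has the highest Borda score (62).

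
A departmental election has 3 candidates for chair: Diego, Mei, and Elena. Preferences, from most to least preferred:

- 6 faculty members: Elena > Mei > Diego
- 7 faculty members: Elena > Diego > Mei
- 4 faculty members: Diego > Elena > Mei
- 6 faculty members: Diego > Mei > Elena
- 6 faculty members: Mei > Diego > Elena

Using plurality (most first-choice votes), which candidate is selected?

Elena

First-place votes: Diego 10, Mei 6, Elena 13.
Elena has the most first-place votes.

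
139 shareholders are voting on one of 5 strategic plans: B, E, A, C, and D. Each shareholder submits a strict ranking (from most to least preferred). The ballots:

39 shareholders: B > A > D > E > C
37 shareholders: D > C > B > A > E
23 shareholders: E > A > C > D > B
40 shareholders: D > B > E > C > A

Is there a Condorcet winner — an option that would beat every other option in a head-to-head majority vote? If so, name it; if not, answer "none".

D vs B: 100–39 for D.
D vs E: 116–23 for D.
D vs A: 77–62 for D.
D vs C: 116–23 for D.
D beats every other option head-to-head.

D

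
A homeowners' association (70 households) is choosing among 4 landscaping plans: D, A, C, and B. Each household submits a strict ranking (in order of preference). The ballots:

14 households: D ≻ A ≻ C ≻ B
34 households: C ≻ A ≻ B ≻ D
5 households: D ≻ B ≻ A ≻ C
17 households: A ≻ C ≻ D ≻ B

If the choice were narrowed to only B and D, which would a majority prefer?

Voters preferring B to D: 34; preferring D to B: 36.
D wins the head-to-head.

D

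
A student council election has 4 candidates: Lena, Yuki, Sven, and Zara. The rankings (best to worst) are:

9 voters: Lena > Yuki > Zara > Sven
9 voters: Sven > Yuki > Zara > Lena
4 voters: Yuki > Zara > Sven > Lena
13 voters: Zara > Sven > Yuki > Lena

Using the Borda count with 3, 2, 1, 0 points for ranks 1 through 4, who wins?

Lena: 9·3 + 9·0 + 4·0 + 13·0 = 27
Yuki: 9·2 + 9·2 + 4·3 + 13·1 = 61
Sven: 9·0 + 9·3 + 4·1 + 13·2 = 57
Zara: 9·1 + 9·1 + 4·2 + 13·3 = 65
Zara has the highest Borda score (65).

Zara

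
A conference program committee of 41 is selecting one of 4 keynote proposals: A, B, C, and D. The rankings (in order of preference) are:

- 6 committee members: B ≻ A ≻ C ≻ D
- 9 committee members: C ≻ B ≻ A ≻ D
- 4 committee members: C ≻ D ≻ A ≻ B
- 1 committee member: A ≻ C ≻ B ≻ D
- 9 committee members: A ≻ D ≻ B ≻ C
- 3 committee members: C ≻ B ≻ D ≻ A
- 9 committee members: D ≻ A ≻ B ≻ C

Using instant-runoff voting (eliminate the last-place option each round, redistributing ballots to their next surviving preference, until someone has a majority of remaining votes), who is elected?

Round 1: A 10, B 6, C 16, D 9. Eliminate B.
Round 2: A 16, C 16, D 9. Eliminate D.
Round 3: A 25, C 16. A has a majority.

A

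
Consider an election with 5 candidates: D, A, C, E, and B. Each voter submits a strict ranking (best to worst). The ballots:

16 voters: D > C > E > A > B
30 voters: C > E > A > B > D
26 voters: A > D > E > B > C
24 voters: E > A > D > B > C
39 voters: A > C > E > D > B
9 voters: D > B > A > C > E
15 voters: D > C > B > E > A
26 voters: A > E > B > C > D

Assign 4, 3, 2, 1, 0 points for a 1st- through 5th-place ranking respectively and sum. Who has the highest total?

A

D: 16·4 + 30·0 + 26·3 + 24·2 + 39·1 + 9·4 + 15·4 + 26·0 = 325
A: 16·1 + 30·2 + 26·4 + 24·3 + 39·4 + 9·2 + 15·0 + 26·4 = 530
C: 16·3 + 30·4 + 26·0 + 24·0 + 39·3 + 9·1 + 15·3 + 26·1 = 365
E: 16·2 + 30·3 + 26·2 + 24·4 + 39·2 + 9·0 + 15·1 + 26·3 = 441
B: 16·0 + 30·1 + 26·1 + 24·1 + 39·0 + 9·3 + 15·2 + 26·2 = 189
A has the highest Borda score (530).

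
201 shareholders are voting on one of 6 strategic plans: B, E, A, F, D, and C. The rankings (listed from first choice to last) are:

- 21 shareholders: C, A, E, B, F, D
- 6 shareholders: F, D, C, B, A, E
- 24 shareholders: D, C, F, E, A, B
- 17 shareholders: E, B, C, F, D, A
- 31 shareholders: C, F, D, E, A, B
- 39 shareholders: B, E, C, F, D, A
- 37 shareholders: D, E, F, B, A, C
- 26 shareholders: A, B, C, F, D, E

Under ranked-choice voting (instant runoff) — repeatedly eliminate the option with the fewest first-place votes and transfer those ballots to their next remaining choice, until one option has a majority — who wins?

B

Round 1: B 39, E 17, A 26, F 6, D 61, C 52. Eliminate F.
Round 2: B 39, E 17, A 26, D 67, C 52. Eliminate E.
Round 3: B 56, A 26, D 67, C 52. Eliminate A.
Round 4: B 82, D 67, C 52. Eliminate C.
Round 5: B 103, D 98. B has a majority.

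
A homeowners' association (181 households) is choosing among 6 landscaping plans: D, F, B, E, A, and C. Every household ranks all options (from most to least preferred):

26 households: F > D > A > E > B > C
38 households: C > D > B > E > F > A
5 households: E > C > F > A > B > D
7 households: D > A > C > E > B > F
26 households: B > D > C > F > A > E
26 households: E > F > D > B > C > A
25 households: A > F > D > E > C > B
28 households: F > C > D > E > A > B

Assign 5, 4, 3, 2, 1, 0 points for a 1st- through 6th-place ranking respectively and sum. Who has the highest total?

D: 26·4 + 38·4 + 5·0 + 7·5 + 26·4 + 26·3 + 25·3 + 28·3 = 632
F: 26·5 + 38·1 + 5·3 + 7·0 + 26·2 + 26·4 + 25·4 + 28·5 = 579
B: 26·1 + 38·3 + 5·1 + 7·1 + 26·5 + 26·2 + 25·0 + 28·0 = 334
E: 26·2 + 38·2 + 5·5 + 7·2 + 26·0 + 26·5 + 25·2 + 28·2 = 403
A: 26·3 + 38·0 + 5·2 + 7·4 + 26·1 + 26·0 + 25·5 + 28·1 = 295
C: 26·0 + 38·5 + 5·4 + 7·3 + 26·3 + 26·1 + 25·1 + 28·4 = 472
D has the highest Borda score (632).

D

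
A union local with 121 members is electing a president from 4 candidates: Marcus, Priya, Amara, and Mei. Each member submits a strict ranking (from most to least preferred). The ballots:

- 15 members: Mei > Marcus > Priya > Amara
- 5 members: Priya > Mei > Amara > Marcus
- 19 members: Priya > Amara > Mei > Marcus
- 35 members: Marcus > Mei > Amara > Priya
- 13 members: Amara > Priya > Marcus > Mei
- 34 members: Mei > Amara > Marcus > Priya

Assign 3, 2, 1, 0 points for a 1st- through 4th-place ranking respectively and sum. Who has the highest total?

Mei

Marcus: 15·2 + 5·0 + 19·0 + 35·3 + 13·1 + 34·1 = 182
Priya: 15·1 + 5·3 + 19·3 + 35·0 + 13·2 + 34·0 = 113
Amara: 15·0 + 5·1 + 19·2 + 35·1 + 13·3 + 34·2 = 185
Mei: 15·3 + 5·2 + 19·1 + 35·2 + 13·0 + 34·3 = 246
Mei has the highest Borda score (246).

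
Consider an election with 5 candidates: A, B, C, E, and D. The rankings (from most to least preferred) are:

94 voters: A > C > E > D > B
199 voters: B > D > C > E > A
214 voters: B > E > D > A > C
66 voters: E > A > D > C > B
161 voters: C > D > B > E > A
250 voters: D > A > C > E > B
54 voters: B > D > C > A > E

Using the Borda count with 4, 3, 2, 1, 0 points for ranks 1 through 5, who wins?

D

A: 94·4 + 199·0 + 214·1 + 66·3 + 161·0 + 250·3 + 54·1 = 1592
B: 94·0 + 199·4 + 214·4 + 66·0 + 161·2 + 250·0 + 54·4 = 2190
C: 94·3 + 199·2 + 214·0 + 66·1 + 161·4 + 250·2 + 54·2 = 1998
E: 94·2 + 199·1 + 214·3 + 66·4 + 161·1 + 250·1 + 54·0 = 1704
D: 94·1 + 199·3 + 214·2 + 66·2 + 161·3 + 250·4 + 54·3 = 2896
D has the highest Borda score (2896).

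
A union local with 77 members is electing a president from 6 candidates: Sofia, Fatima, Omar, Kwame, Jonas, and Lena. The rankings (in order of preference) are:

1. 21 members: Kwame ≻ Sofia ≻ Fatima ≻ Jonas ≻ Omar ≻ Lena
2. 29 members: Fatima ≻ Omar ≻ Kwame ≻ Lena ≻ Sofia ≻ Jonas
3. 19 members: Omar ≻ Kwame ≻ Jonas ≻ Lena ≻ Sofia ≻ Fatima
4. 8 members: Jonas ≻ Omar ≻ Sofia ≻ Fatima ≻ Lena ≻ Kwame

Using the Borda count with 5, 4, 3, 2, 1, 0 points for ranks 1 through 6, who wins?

Sofia: 21·4 + 29·1 + 19·1 + 8·3 = 156
Fatima: 21·3 + 29·5 + 19·0 + 8·2 = 224
Omar: 21·1 + 29·4 + 19·5 + 8·4 = 264
Kwame: 21·5 + 29·3 + 19·4 + 8·0 = 268
Jonas: 21·2 + 29·0 + 19·3 + 8·5 = 139
Lena: 21·0 + 29·2 + 19·2 + 8·1 = 104
Kwame has the highest Borda score (268).

Kwame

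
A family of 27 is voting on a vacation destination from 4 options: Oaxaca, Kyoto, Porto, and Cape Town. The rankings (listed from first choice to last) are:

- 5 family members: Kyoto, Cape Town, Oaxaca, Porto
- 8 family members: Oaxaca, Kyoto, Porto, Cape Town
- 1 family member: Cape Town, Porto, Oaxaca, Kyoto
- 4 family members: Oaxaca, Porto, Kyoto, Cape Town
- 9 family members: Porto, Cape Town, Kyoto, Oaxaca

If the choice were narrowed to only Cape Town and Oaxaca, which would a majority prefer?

Voters preferring Cape Town to Oaxaca: 15; preferring Oaxaca to Cape Town: 12.
Cape Town wins the head-to-head.

Cape Town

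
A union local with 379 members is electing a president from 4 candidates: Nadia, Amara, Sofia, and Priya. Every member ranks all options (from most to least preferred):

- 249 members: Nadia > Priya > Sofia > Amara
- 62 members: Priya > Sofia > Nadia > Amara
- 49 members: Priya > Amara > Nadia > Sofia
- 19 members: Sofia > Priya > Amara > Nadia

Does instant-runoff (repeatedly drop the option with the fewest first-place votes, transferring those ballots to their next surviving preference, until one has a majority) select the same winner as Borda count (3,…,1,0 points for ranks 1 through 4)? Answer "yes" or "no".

Instant-runoff — R1 Nadia 249, Amara 0, Sofia 19, Priya 111 (Nadia winner). Winner: Nadia.
Borda — scores: Nadia 858, Amara 117, Sofia 430, Priya 869. Winner: Priya.
The two methods disagree.

no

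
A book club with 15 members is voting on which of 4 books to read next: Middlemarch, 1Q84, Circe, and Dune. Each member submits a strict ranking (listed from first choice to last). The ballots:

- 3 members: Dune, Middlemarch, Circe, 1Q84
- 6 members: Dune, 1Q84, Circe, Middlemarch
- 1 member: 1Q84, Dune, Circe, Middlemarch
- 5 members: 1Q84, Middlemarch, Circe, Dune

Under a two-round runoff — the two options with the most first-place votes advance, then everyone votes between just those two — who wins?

Round 1 first-place votes: Middlemarch 0, 1Q84 6, Circe 0, Dune 9.
Dune and 1Q84 advance.
Runoff: Dune is preferred to 1Q84 by 9 voters; 1Q84 by 6.
Dune wins the runoff.

Dune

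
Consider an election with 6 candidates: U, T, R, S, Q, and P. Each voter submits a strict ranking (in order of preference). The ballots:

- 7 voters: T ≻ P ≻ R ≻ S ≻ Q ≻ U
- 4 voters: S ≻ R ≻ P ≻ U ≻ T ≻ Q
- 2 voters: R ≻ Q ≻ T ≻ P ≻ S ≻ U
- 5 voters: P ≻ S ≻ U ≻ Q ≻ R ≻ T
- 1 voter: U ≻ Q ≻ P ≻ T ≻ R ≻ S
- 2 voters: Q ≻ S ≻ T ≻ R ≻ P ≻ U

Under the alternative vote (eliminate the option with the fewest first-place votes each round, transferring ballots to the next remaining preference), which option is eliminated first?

U

Round 1: U 1, T 7, R 2, S 4, Q 2, P 5. Eliminate U.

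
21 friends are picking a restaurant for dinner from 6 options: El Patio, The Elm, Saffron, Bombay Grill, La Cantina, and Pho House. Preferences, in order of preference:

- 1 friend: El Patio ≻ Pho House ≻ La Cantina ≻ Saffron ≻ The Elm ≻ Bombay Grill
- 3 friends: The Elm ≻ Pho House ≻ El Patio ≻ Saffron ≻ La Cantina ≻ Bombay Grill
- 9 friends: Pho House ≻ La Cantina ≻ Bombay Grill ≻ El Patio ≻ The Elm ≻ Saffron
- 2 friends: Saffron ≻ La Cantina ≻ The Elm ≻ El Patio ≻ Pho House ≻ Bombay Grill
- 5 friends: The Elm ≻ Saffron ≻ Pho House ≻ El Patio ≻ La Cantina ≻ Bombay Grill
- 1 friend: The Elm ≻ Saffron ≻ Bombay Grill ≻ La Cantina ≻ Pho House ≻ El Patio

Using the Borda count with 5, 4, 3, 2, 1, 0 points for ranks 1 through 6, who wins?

El Patio: 1·5 + 3·3 + 9·2 + 2·2 + 5·2 + 1·0 = 46
The Elm: 1·1 + 3·5 + 9·1 + 2·3 + 5·5 + 1·5 = 61
Saffron: 1·2 + 3·2 + 9·0 + 2·5 + 5·4 + 1·4 = 42
Bombay Grill: 1·0 + 3·0 + 9·3 + 2·0 + 5·0 + 1·3 = 30
La Cantina: 1·3 + 3·1 + 9·4 + 2·4 + 5·1 + 1·2 = 57
Pho House: 1·4 + 3·4 + 9·5 + 2·1 + 5·3 + 1·1 = 79
Pho House has the highest Borda score (79).

Pho House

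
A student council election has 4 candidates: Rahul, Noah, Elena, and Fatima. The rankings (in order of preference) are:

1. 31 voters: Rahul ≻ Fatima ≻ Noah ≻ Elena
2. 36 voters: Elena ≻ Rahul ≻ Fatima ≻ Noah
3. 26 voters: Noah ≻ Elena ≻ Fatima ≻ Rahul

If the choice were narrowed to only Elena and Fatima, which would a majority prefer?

Voters preferring Elena to Fatima: 62; preferring Fatima to Elena: 31.
Elena wins the head-to-head.

Elena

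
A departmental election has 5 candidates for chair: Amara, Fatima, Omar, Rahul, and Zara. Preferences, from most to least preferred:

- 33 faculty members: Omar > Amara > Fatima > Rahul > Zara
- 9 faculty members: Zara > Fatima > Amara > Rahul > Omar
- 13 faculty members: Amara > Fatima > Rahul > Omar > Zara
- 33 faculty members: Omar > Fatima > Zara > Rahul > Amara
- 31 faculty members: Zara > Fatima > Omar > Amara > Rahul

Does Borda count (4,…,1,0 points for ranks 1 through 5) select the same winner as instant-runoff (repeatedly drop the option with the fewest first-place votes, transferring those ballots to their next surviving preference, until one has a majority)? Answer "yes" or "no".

Borda — scores: Amara 200, Fatima 324, Omar 339, Rahul 101, Zara 226. Winner: Omar.
Instant-runoff — R1 Amara 13, Fatima 0, Omar 66, Rahul 0, Zara 40 (Omar winner). Winner: Omar.
The two methods agree.

yes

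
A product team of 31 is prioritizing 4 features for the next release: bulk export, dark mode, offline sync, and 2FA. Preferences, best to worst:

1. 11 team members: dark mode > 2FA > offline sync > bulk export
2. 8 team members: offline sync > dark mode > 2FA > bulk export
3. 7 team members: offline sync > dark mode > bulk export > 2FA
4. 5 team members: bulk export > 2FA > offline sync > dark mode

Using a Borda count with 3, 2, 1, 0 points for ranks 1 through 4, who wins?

dark mode

bulk export: 11·0 + 8·0 + 7·1 + 5·3 = 22
dark mode: 11·3 + 8·2 + 7·2 + 5·0 = 63
offline sync: 11·1 + 8·3 + 7·3 + 5·1 = 61
2FA: 11·2 + 8·1 + 7·0 + 5·2 = 40
dark mode has the highest Borda score (63).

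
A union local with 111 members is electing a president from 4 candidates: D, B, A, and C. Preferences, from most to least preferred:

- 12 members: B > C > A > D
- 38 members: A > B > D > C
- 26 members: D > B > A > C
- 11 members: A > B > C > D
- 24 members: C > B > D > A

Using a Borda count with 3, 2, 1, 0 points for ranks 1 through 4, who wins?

B

D: 12·0 + 38·1 + 26·3 + 11·0 + 24·1 = 140
B: 12·3 + 38·2 + 26·2 + 11·2 + 24·2 = 234
A: 12·1 + 38·3 + 26·1 + 11·3 + 24·0 = 185
C: 12·2 + 38·0 + 26·0 + 11·1 + 24·3 = 107
B has the highest Borda score (234).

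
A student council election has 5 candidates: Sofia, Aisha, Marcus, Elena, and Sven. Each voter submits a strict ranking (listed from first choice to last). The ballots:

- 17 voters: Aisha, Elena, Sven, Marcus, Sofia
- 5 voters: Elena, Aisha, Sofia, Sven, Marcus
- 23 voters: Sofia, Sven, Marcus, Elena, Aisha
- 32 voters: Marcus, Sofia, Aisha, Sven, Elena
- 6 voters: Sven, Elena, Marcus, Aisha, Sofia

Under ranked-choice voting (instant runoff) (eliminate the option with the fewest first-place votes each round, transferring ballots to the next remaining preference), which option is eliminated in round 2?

Sven

Round 1: Sofia 23, Aisha 17, Marcus 32, Elena 5, Sven 6. Eliminate Elena.
Round 2: Sofia 23, Aisha 22, Marcus 32, Sven 6. Eliminate Sven.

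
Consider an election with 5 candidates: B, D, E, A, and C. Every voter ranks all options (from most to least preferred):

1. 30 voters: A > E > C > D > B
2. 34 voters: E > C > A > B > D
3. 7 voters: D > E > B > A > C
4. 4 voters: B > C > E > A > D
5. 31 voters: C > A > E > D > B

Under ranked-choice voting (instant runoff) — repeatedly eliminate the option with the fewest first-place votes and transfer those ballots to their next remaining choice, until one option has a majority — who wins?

E

Round 1: B 4, D 7, E 34, A 30, C 31. Eliminate B.
Round 2: D 7, E 34, A 30, C 35. Eliminate D.
Round 3: E 41, A 30, C 35. Eliminate A.
Round 4: E 71, C 35. E has a majority.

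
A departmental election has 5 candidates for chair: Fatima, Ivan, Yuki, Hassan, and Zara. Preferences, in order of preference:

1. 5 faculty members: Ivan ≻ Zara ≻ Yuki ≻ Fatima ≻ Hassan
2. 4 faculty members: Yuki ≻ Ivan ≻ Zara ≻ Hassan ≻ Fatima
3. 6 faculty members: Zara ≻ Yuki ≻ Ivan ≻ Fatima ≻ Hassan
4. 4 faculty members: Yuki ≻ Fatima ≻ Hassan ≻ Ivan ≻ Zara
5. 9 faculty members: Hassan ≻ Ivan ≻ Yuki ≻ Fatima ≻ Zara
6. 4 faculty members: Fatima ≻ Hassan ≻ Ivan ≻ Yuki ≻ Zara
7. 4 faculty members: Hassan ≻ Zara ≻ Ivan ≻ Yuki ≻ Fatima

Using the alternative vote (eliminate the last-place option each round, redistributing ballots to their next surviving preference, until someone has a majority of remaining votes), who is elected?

Round 1: Fatima 4, Ivan 5, Yuki 8, Hassan 13, Zara 6. Eliminate Fatima.
Round 2: Ivan 5, Yuki 8, Hassan 17, Zara 6. Eliminate Ivan.
Round 3: Yuki 8, Hassan 17, Zara 11. Eliminate Yuki.
Round 4: Hassan 21, Zara 15. Hassan has a majority.

Hassan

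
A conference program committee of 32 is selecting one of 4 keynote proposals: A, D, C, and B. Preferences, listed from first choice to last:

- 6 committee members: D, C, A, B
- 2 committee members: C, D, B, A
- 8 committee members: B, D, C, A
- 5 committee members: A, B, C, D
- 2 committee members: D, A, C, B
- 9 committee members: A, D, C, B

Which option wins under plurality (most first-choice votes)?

First-place votes: A 14, D 8, C 2, B 8.
A has the most first-place votes.

A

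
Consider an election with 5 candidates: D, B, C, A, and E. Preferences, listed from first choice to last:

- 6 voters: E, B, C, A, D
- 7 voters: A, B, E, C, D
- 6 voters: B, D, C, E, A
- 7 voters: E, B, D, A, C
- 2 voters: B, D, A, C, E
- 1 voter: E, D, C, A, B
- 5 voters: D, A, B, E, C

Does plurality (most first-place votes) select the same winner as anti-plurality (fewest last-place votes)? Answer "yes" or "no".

no

Plurality — first-place votes: D 5, B 8, C 0, A 7, E 14. Winner: E.
Anti-plurality — last-place votes: D 13, B 1, C 12, A 6, E 2. Winner: B.
The two methods disagree.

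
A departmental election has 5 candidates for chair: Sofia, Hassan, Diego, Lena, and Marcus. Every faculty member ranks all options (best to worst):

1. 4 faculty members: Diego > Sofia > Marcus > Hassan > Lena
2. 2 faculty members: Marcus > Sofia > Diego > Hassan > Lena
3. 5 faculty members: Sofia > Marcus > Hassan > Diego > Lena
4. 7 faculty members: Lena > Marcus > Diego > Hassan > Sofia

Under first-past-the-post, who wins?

Lena

First-place votes: Sofia 5, Hassan 0, Diego 4, Lena 7, Marcus 2.
Lena has the most first-place votes.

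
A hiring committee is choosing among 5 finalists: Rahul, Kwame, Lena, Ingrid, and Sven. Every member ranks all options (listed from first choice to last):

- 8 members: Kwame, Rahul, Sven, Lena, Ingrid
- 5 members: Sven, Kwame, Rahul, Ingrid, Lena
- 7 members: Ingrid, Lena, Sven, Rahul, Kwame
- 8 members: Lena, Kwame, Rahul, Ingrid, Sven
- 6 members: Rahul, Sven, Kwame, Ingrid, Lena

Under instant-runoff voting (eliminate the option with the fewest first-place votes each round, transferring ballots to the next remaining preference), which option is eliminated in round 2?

Round 1: Rahul 6, Kwame 8, Lena 8, Ingrid 7, Sven 5. Eliminate Sven.
Round 2: Rahul 6, Kwame 13, Lena 8, Ingrid 7. Eliminate Rahul.

Rahul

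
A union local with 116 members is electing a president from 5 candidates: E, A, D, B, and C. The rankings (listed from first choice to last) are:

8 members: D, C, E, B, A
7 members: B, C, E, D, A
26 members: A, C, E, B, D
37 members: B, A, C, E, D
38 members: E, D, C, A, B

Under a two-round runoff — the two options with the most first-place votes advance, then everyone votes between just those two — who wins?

E

Round 1 first-place votes: E 38, A 26, D 8, B 44, C 0.
B and E advance.
Runoff: B is preferred to E by 44 voters; E by 72.
E wins the runoff.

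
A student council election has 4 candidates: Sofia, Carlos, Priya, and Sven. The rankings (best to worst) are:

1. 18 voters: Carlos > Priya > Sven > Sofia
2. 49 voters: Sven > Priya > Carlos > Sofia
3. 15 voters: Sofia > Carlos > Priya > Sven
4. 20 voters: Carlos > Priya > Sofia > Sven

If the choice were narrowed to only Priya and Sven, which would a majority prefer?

Voters preferring Priya to Sven: 53; preferring Sven to Priya: 49.
Priya wins the head-to-head.

Priya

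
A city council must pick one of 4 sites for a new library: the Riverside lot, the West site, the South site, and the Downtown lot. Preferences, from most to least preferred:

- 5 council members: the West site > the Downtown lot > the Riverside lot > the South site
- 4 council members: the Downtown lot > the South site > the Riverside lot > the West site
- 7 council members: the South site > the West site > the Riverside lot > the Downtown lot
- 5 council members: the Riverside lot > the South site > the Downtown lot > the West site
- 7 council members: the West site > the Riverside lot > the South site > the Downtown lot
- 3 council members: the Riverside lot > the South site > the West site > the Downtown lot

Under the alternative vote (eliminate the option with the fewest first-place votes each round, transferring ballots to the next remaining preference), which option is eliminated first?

Round 1: the Riverside lot 8, the West site 12, the South site 7, the Downtown lot 4. Eliminate the Downtown lot.

the Downtown lot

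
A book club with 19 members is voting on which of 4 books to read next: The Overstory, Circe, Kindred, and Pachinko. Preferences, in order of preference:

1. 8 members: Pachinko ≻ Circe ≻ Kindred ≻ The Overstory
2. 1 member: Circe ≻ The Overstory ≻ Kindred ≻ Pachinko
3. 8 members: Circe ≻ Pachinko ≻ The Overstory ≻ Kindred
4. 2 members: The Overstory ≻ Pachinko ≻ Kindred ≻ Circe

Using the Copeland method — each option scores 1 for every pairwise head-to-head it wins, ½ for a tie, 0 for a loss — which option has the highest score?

The Overstory: beats Kindred; loses to Circe and Pachinko → score 1.
Circe: beats The Overstory and Kindred; loses to Pachinko → score 2.
Kindred: loses to The Overstory, Circe, and Pachinko → score 0.
Pachinko: beats The Overstory, Circe, and Kindred → score 3.
Pachinko has the best pairwise record.

Pachinko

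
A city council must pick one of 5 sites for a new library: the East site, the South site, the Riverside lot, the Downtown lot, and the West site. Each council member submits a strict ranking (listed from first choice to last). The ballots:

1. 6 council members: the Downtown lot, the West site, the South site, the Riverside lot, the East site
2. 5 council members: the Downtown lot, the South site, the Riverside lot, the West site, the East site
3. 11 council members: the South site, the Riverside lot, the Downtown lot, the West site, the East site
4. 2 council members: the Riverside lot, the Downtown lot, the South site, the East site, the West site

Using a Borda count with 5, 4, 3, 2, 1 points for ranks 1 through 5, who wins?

the South site

the East site: 6·1 + 5·1 + 11·1 + 2·2 = 26
the South site: 6·3 + 5·4 + 11·5 + 2·3 = 99
the Riverside lot: 6·2 + 5·3 + 11·4 + 2·5 = 81
the Downtown lot: 6·5 + 5·5 + 11·3 + 2·4 = 96
the West site: 6·4 + 5·2 + 11·2 + 2·1 = 58
the South site has the highest Borda score (99).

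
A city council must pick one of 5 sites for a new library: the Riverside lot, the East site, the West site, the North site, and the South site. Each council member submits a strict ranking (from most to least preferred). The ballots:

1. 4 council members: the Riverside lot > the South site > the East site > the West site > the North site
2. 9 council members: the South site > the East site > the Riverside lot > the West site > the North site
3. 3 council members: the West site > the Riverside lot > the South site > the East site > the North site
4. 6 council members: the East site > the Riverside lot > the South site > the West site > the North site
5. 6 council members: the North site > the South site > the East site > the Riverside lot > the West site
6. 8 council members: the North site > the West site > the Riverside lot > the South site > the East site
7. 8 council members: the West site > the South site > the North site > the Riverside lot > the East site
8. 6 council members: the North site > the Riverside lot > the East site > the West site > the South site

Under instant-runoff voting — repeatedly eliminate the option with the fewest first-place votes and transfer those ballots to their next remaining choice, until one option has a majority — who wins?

the South site

Round 1: the Riverside lot 4, the East site 6, the West site 11, the North site 20, the South site 9. Eliminate the Riverside lot.
Round 2: the East site 6, the West site 11, the North site 20, the South site 13. Eliminate the East site.
Round 3: the West site 11, the North site 20, the South site 19. Eliminate the West site.
Round 4: the North site 20, the South site 30. The South site has a majority.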